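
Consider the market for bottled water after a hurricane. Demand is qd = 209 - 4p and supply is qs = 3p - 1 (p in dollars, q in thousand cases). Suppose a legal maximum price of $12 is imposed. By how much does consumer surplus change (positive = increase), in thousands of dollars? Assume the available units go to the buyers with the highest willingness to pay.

Setting quantity demanded equal to quantity supplied, 209 - 4p = 3p - 1, gives p* = 30 and q* = 89.
Because the ceiling (12) lies below the market-clearing price, it is binding.
At p = 12: qd = 209 - 4·12 = 161 and qs = 3·12 - 1 = 35.
Consumer surplus without the control is ½ · (52.25 - 30) · 89 = 990.125.
With the ceiling, 35 units are sold at 12 (assume they go to the highest-value buyers). The demand price at q = 35 is 43.5, so CS = ½ · [(52.25 - 12) + (43.5 - 12)] · 35 = 1255.625.
Change in consumer surplus = 1255.625 - 990.125 = 265.5.

265.5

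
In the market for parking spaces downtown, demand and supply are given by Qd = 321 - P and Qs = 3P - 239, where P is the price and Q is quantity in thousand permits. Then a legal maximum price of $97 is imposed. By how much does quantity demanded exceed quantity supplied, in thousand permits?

172

Setting quantity demanded equal to quantity supplied, 321 - P = 3P - 239, gives P* = 140 and Q* = 181.
Since 97 < 140, the ceiling is binding.
At P = 97: Qd = 321 - 97 = 224 and Qs = 3·97 - 239 = 52.
Shortage = Qd - Qs = 224 - 52 = 172.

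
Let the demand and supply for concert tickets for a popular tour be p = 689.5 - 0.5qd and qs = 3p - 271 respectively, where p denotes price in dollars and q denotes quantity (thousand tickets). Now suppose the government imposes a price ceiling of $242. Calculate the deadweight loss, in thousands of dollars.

29040

Rearranging demand gives qd = 1379 - 2p. Setting quantity demanded equal to quantity supplied, 1379 - 2p = 3p - 271, gives p* = 330 and q* = 719.
Because the ceiling (242) lies below the market-clearing price, it is binding.
At p = 242: qd = 1379 - 2·242 = 895 and qs = 3·242 - 271 = 455.
Quantity traded falls to 455. At q = 455 the demand price is (1379 - 455)/2 = 462 and the supply price is (271 + 455)/3 = 242.
Deadweight loss = ½ · (462 - 242) · (719 - 455) = ½ · 220 · 264 = 29040.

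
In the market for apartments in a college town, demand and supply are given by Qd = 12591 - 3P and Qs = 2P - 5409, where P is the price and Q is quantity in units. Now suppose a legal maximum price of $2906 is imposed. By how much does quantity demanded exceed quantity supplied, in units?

3470

Without the control the market clears where 12591 - 3P = 2P - 5409, i.e. P* = 3600 and Q* = 1791.
The ceiling of 2906 is below the equilibrium price 3600, so it binds.
At P = 2906: Qd = 12591 - 3·2906 = 3873 and Qs = 2·2906 - 5409 = 403.
Shortage = Qd - Qs = 3873 - 403 = 3470.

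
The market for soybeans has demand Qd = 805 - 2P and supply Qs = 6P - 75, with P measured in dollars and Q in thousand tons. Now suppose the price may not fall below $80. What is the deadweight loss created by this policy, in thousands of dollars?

In a free market, 805 - 2P = 6P - 75 gives the equilibrium P* = 110, Q* = 585.
Since 80 is below P* = 110, the floor does not bind and the free-market outcome prevails.
Since the control does not bind, no trades are prevented and deadweight loss is zero.

0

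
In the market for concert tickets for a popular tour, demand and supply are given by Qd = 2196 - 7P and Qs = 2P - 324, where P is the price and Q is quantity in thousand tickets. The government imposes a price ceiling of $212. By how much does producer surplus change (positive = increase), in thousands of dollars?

-11424

Without the control the market clears where 2196 - 7P = 2P - 324, i.e. P* = 280 and Q* = 236.
Since 212 < 280, the ceiling is binding.
At P = 212: Qd = 2196 - 7·212 = 712 and Qs = 2·212 - 324 = 100.
Producer surplus without the control is ½ · (280 - 162) · 236 = 13924.
With the ceiling, producers sell 100 units at 212, so PS = ½ · (212 - 162) · 100 = 2500.
Change in producer surplus = 2500 - 13924 = -11424.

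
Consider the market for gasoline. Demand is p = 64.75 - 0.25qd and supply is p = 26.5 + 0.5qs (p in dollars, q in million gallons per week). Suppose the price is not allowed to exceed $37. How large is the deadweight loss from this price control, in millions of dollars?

Rearranging demand gives qd = 259 - 4p; rearranging supply gives qs = 2p - 53. Setting quantity demanded equal to quantity supplied, 259 - 4p = 2p - 53, gives p* = 52 and q* = 51.
Since 37 < 52, the ceiling is binding.
At p = 37: qd = 259 - 4·37 = 111 and qs = 2·37 - 53 = 21.
Quantity traded falls to 21. At q = 21 the demand price is (259 - 21)/4 = 59.5 and the supply price is (53 + 21)/2 = 37.
Deadweight loss = ½ · (59.5 - 37) · (51 - 21) = ½ · 22.5 · 30 = 337.5.

337.5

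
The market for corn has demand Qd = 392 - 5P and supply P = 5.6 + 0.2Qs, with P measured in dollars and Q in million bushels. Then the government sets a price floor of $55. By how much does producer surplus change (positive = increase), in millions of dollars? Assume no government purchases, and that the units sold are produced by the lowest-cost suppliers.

Rearranging supply gives Qs = 5P - 28. In a free market, 392 - 5P = 5P - 28 gives the equilibrium P* = 42, Q* = 182.
The floor of 55 is above the equilibrium price 42, so it binds.
At P = 55: Qd = 392 - 5·55 = 117 and Qs = 5·55 - 28 = 247.
Producer surplus without the control is ½ · (42 - 5.6) · 182 = 3312.4.
With the floor, 117 units are sold at 55. The supply price at Q = 117 is 29, so PS = ½ · [(55 - 5.6) + (55 - 29)] · 117 = 4410.9.
Change in producer surplus = 4410.9 - 3312.4 = 1098.5.

1098.5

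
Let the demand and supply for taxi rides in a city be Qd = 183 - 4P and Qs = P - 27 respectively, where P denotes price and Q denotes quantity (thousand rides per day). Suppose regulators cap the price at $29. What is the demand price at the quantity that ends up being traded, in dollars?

Setting quantity demanded equal to quantity supplied, 183 - 4P = P - 27, gives P* = 42 and Q* = 15.
Because the ceiling (29) lies below the market-clearing price, it is binding.
At P = 29: Qd = 183 - 4·29 = 67 and Qs = 29 - 27 = 2.
Only 2 units reach the market. On the demand curve, the marginal buyer's willingness to pay at Q = 2 is (183 - 2)/4 = 45.25.

45.25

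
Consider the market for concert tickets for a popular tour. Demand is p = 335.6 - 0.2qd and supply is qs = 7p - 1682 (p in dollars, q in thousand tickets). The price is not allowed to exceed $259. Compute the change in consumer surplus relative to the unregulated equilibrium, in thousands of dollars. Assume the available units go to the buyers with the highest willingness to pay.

Rearranging demand gives qd = 1678 - 5p. Setting quantity demanded equal to quantity supplied, 1678 - 5p = 7p - 1682, gives p* = 280 and q* = 278.
The ceiling of 259 is below the equilibrium price 280, so it binds.
At p = 259: qd = 1678 - 5·259 = 383 and qs = 7·259 - 1682 = 131.
Consumer surplus without the control is ½ · (335.6 - 280) · 278 = 7728.4.
With the ceiling, 131 units are sold at 259 (assume they go to the highest-value buyers). The demand price at q = 131 is 309.4, so CS = ½ · [(335.6 - 259) + (309.4 - 259)] · 131 = 8318.5.
Change in consumer surplus = 8318.5 - 7728.4 = 590.1.

590.1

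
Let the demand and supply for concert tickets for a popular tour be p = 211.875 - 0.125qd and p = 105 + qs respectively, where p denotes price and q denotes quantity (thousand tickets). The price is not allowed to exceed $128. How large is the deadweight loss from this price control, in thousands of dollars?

Rearranging demand gives qd = 1695 - 8p; rearranging supply gives qs = p - 105. Without the control the market clears where 1695 - 8p = p - 105, i.e. p* = 200 and q* = 95.
The ceiling of 128 is below the equilibrium price 200, so it binds.
At p = 128: qd = 1695 - 8·128 = 671 and qs = 128 - 105 = 23.
Quantity traded falls to 23. At q = 23 the demand price is (1695 - 23)/8 = 209 and the supply price is 105 + 23 = 128.
Deadweight loss = ½ · (209 - 128) · (95 - 23) = ½ · 81 · 72 = 2916.

2916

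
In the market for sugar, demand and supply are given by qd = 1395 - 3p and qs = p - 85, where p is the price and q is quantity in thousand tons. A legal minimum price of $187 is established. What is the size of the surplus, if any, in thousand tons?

0

Equilibrium: 1395 - 3p = p - 85, so 1480 = 4p and p* = 370, q* = 285.
The floor of 187 is below the equilibrium price 370, so it is not binding; the market clears at p* = 370, q* = 285.
Since the control does not bind, there is no surplus.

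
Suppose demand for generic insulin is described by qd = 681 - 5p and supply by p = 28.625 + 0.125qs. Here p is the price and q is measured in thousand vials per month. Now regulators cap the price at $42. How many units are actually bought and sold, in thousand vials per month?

107

Rearranging supply gives qs = 8p - 229. Equilibrium: 681 - 5p = 8p - 229, so 910 = 13p and p* = 70, q* = 331.
The ceiling of 42 is below the equilibrium price 70, so it binds.
At p = 42: qd = 681 - 5·42 = 471 and qs = 8·42 - 229 = 107.
The quantity actually transacted is the short side, supply: 107.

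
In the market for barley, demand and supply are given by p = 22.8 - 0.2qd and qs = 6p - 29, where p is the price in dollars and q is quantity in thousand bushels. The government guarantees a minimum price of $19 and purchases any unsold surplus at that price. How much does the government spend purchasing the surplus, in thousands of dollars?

Rearranging demand gives qd = 114 - 5p. Equilibrium: 114 - 5p = 6p - 29, so 143 = 11p and p* = 13, q* = 49.
The floor of 19 is above the equilibrium price 13, so it binds.
At p = 19: qd = 114 - 5·19 = 19 and qs = 6·19 - 29 = 85.
Surplus = qs - qd = 66.
Government expenditure = surplus × support price = 66 × 19 = 1254.

1254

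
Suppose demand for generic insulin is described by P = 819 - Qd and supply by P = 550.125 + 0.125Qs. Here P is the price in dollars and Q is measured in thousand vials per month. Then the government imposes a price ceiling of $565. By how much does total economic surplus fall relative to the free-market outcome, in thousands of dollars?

Rearranging demand gives Qd = 819 - P; rearranging supply gives Qs = 8P - 4401. Equilibrium: 819 - P = 8P - 4401, so 5220 = 9P and P* = 580, Q* = 239.
Because the ceiling (565) lies below the market-clearing price, it is binding.
At P = 565: Qd = 819 - 565 = 254 and Qs = 8·565 - 4401 = 119.
Quantity traded falls to 119. At Q = 119 the demand price is 819 - 119 = 700 and the supply price is (4401 + 119)/8 = 565.
Deadweight loss = ½ · (700 - 565) · (239 - 119) = ½ · 135 · 120 = 8100.

8100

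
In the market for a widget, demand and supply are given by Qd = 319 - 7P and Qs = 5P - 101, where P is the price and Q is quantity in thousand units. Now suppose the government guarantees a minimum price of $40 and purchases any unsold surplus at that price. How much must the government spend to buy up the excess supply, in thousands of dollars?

Without the control the market clears where 319 - 7P = 5P - 101, i.e. P* = 35 and Q* = 74.
The floor of 40 is above the equilibrium price 35, so it binds.
At P = 40: Qd = 319 - 7·40 = 39 and Qs = 5·40 - 101 = 99.
Surplus = Qs - Qd = 60.
Government expenditure = surplus × support price = 60 × 40 = 2400.

2400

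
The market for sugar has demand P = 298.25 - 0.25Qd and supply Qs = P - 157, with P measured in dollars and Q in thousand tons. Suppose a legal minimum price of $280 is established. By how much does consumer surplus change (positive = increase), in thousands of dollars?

Rearranging demand gives Qd = 1193 - 4P. In a free market, 1193 - 4P = P - 157 gives the equilibrium P* = 270, Q* = 113.
Since 280 > 270, the floor is binding.
At P = 280: Qd = 1193 - 4·280 = 73 and Qs = 280 - 157 = 123.
Consumer surplus without the control is ½ · (298.25 - 270) · 113 = 1596.125.
With the floor, consumers buy 73 units at 280, so CS = ½ · (298.25 - 280) · 73 = 666.125.
Change in consumer surplus = 666.125 - 1596.125 = -930.

-930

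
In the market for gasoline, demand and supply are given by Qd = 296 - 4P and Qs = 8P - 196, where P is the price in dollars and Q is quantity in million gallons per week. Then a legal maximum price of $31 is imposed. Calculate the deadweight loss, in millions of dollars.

1200

Setting quantity demanded equal to quantity supplied, 296 - 4P = 8P - 196, gives P* = 41 and Q* = 132.
Because the ceiling (31) lies below the market-clearing price, it is binding.
At P = 31: Qd = 296 - 4·31 = 172 and Qs = 8·31 - 196 = 52.
Quantity traded falls to 52. At Q = 52 the demand price is (296 - 52)/4 = 61 and the supply price is (196 + 52)/8 = 31.
Deadweight loss = ½ · (61 - 31) · (132 - 52) = ½ · 30 · 80 = 1200.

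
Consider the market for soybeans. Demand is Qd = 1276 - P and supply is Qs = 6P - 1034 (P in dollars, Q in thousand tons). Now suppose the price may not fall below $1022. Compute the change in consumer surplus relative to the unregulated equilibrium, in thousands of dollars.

In a free market, 1276 - P = 6P - 1034 gives the equilibrium P* = 330, Q* = 946.
Because the floor (1022) lies above the market-clearing price, it is binding.
At P = 1022: Qd = 1276 - 1022 = 254 and Qs = 6·1022 - 1034 = 5098.
Consumer surplus without the control is ½ · (1276 - 330) · 946 = 447458.
With the floor, consumers buy 254 units at 1022, so CS = ½ · (1276 - 1022) · 254 = 32258.
Change in consumer surplus = 32258 - 447458 = -415200.

-415200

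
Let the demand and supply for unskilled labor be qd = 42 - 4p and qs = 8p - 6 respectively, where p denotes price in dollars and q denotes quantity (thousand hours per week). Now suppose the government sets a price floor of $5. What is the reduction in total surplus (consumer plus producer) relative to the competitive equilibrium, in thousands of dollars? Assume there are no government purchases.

Setting quantity demanded equal to quantity supplied, 42 - 4p = 8p - 6, gives p* = 4 and q* = 26.
Since 5 > 4, the floor is binding.
At p = 5: qd = 42 - 4·5 = 22 and qs = 8·5 - 6 = 34.
Quantity traded falls to 22. At q = 22 the demand price is (42 - 22)/4 = 5 and the supply price is (6 + 22)/8 = 3.5.
Deadweight loss = ½ · (5 - 3.5) · (26 - 22) = ½ · 1.5 · 4 = 3.

3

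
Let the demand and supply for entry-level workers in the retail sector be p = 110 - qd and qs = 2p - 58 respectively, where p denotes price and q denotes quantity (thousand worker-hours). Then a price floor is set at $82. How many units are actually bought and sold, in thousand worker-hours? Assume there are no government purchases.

28

Rearranging demand gives qd = 110 - p. Without the control the market clears where 110 - p = 2p - 58, i.e. p* = 56 and q* = 54.
Because the floor (82) lies above the market-clearing price, it is binding.
At p = 82: qd = 110 - 82 = 28 and qs = 2·82 - 58 = 106.
The quantity actually transacted is the short side, demand: 28.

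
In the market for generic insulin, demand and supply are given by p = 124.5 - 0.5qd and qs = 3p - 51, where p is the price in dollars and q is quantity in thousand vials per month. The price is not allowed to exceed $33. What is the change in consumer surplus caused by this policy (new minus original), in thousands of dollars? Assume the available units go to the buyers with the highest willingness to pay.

Rearranging demand gives qd = 249 - 2p. Without the control the market clears where 249 - 2p = 3p - 51, i.e. p* = 60 and q* = 129.
Because the ceiling (33) lies below the market-clearing price, it is binding.
At p = 33: qd = 249 - 2·33 = 183 and qs = 3·33 - 51 = 48.
Consumer surplus without the control is ½ · (124.5 - 60) · 129 = 4160.25.
With the ceiling, 48 units are sold at 33 (assume they go to the highest-value buyers). The demand price at q = 48 is 100.5, so CS = ½ · [(124.5 - 33) + (100.5 - 33)] · 48 = 3816.
Change in consumer surplus = 3816 - 4160.25 = -344.25.

-344.25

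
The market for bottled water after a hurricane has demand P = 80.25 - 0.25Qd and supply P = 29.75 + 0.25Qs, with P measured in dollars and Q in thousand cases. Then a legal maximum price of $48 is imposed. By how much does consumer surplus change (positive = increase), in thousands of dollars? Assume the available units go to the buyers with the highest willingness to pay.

Rearranging demand gives Qd = 321 - 4P; rearranging supply gives Qs = 4P - 119. In a free market, 321 - 4P = 4P - 119 gives the equilibrium P* = 55, Q* = 101.
The ceiling of 48 is below the equilibrium price 55, so it binds.
At P = 48: Qd = 321 - 4·48 = 129 and Qs = 4·48 - 119 = 73.
Consumer surplus without the control is ½ · (80.25 - 55) · 101 = 1275.125.
With the ceiling, 73 units are sold at 48 (assume they go to the highest-value buyers). The demand price at Q = 73 is 62, so CS = ½ · [(80.25 - 48) + (62 - 48)] · 73 = 1688.125.
Change in consumer surplus = 1688.125 - 1275.125 = 413.

413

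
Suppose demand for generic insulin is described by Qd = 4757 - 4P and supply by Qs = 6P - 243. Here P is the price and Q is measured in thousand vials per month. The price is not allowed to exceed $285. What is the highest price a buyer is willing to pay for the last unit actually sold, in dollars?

Without the control the market clears where 4757 - 4P = 6P - 243, i.e. P* = 500 and Q* = 2757.
Since 285 < 500, the ceiling is binding.
At P = 285: Qd = 4757 - 4·285 = 3617 and Qs = 6·285 - 243 = 1467.
Only 1467 units reach the market. On the demand curve, the marginal buyer's willingness to pay at Q = 1467 is (4757 - 1467)/4 = 822.5.

822.5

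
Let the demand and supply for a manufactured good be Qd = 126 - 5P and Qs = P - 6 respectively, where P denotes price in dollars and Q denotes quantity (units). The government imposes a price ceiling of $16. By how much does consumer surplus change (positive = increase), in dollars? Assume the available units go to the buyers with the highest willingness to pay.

Without the control the market clears where 126 - 5P = P - 6, i.e. P* = 22 and Q* = 16.
Since 16 < 22, the ceiling is binding.
At P = 16: Qd = 126 - 5·16 = 46 and Qs = 16 - 6 = 10.
Consumer surplus without the control is ½ · (25.2 - 22) · 16 = 25.6.
With the ceiling, 10 units are sold at 16 (assume they go to the highest-value buyers). The demand price at Q = 10 is 23.2, so CS = ½ · [(25.2 - 16) + (23.2 - 16)] · 10 = 82.
Change in consumer surplus = 82 - 25.6 = 56.4.

56.4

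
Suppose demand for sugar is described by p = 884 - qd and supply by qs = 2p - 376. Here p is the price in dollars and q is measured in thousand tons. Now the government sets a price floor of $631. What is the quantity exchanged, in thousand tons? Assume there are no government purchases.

253

Rearranging demand gives qd = 884 - p. Equilibrium: 884 - p = 2p - 376, so 1260 = 3p and p* = 420, q* = 464.
Because the floor (631) lies above the market-clearing price, it is binding.
At p = 631: qd = 884 - 631 = 253 and qs = 2·631 - 376 = 886.
The quantity actually transacted is the short side, demand: 253.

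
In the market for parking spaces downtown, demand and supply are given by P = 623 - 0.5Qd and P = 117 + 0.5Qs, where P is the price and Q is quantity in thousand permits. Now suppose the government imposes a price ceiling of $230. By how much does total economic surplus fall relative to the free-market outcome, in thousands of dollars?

39200

Rearranging demand gives Qd = 1246 - 2P; rearranging supply gives Qs = 2P - 234. In a free market, 1246 - 2P = 2P - 234 gives the equilibrium P* = 370, Q* = 506.
Because the ceiling (230) lies below the market-clearing price, it is binding.
At P = 230: Qd = 1246 - 2·230 = 786 and Qs = 2·230 - 234 = 226.
Quantity traded falls to 226. At Q = 226 the demand price is (1246 - 226)/2 = 510 and the supply price is (234 + 226)/2 = 230.
Deadweight loss = ½ · (510 - 230) · (506 - 226) = ½ · 280 · 280 = 39200.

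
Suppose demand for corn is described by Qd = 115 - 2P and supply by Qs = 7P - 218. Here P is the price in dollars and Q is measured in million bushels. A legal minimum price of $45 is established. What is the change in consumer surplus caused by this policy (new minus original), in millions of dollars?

In a free market, 115 - 2P = 7P - 218 gives the equilibrium P* = 37, Q* = 41.
Because the floor (45) lies above the market-clearing price, it is binding.
At P = 45: Qd = 115 - 2·45 = 25 and Qs = 7·45 - 218 = 97.
Consumer surplus without the control is ½ · (57.5 - 37) · 41 = 420.25.
With the floor, consumers buy 25 units at 45, so CS = ½ · (57.5 - 45) · 25 = 156.25.
Change in consumer surplus = 156.25 - 420.25 = -264.

-264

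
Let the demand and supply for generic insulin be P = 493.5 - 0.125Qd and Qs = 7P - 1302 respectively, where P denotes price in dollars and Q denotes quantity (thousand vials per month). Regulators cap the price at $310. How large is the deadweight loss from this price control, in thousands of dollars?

Rearranging demand gives Qd = 3948 - 8P. Equilibrium: 3948 - 8P = 7P - 1302, so 5250 = 15P and P* = 350, Q* = 1148.
Since 310 < 350, the ceiling is binding.
At P = 310: Qd = 3948 - 8·310 = 1468 and Qs = 7·310 - 1302 = 868.
Quantity traded falls to 868. At Q = 868 the demand price is (3948 - 868)/8 = 385 and the supply price is (1302 + 868)/7 = 310.
Deadweight loss = ½ · (385 - 310) · (1148 - 868) = ½ · 75 · 280 = 10500.

10500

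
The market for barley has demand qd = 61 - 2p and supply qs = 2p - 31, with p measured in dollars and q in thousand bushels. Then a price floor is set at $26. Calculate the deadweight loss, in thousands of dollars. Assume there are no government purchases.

Equilibrium: 61 - 2p = 2p - 31, so 92 = 4p and p* = 23, q* = 15.
Because the floor (26) lies above the market-clearing price, it is binding.
At p = 26: qd = 61 - 2·26 = 9 and qs = 2·26 - 31 = 21.
Quantity traded falls to 9. At q = 9 the demand price is (61 - 9)/2 = 26 and the supply price is (31 + 9)/2 = 20.
Deadweight loss = ½ · (26 - 20) · (15 - 9) = ½ · 6 · 6 = 18.

18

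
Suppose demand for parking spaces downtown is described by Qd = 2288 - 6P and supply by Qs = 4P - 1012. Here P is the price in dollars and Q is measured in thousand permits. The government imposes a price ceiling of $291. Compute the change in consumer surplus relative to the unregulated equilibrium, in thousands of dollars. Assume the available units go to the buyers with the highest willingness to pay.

Setting quantity demanded equal to quantity supplied, 2288 - 6P = 4P - 1012, gives P* = 330 and Q* = 308.
Because the ceiling (291) lies below the market-clearing price, it is binding.
At P = 291: Qd = 2288 - 6·291 = 542 and Qs = 4·291 - 1012 = 152.
Consumer surplus without the control is ½ · (1144/3 - 330) · 308 = 23716/3.
With the ceiling, 152 units are sold at 291 (assume they go to the highest-value buyers). The demand price at Q = 152 is 356, so CS = ½ · [(1144/3 - 291) + (356 - 291)] · 152 = 35416/3.
Change in consumer surplus = 35416/3 - 23716/3 = 3900.

3900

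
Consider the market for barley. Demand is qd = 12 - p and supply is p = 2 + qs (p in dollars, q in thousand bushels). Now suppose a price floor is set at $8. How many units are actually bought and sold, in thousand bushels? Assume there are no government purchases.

4

Rearranging supply gives qs = p - 2. Setting quantity demanded equal to quantity supplied, 12 - p = p - 2, gives p* = 7 and q* = 5.
Because the floor (8) lies above the market-clearing price, it is binding.
At p = 8: qd = 12 - 8 = 4 and qs = 8 - 2 = 6.
The quantity actually transacted is the short side, demand: 4.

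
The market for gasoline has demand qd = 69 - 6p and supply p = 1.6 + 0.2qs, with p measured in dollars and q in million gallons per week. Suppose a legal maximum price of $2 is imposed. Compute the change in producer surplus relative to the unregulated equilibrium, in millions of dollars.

Rearranging supply gives qs = 5p - 8. In a free market, 69 - 6p = 5p - 8 gives the equilibrium p* = 7, q* = 27.
The ceiling of 2 is below the equilibrium price 7, so it binds.
At p = 2: qd = 69 - 6·2 = 57 and qs = 5·2 - 8 = 2.
Producer surplus without the control is ½ · (7 - 1.6) · 27 = 72.9.
With the ceiling, producers sell 2 units at 2, so PS = ½ · (2 - 1.6) · 2 = 0.4.
Change in producer surplus = 0.4 - 72.9 = -72.5.

-72.5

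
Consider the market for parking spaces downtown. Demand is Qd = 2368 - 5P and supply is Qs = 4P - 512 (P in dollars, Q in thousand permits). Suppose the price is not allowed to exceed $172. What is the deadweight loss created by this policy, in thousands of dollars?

Without the control the market clears where 2368 - 5P = 4P - 512, i.e. P* = 320 and Q* = 768.
Because the ceiling (172) lies below the market-clearing price, it is binding.
At P = 172: Qd = 2368 - 5·172 = 1508 and Qs = 4·172 - 512 = 176.
Quantity traded falls to 176. At Q = 176 the demand price is (2368 - 176)/5 = 438.4 and the supply price is (512 + 176)/4 = 172.
Deadweight loss = ½ · (438.4 - 172) · (768 - 176) = ½ · 266.4 · 592 = 78854.4.

78854.4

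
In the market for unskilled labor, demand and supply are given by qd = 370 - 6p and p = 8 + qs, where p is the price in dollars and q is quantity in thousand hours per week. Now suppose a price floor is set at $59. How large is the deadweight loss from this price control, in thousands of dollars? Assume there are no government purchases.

Rearranging supply gives qs = p - 8. Without the control the market clears where 370 - 6p = p - 8, i.e. p* = 54 and q* = 46.
Since 59 > 54, the floor is binding.
At p = 59: qd = 370 - 6·59 = 16 and qs = 59 - 8 = 51.
Quantity traded falls to 16. At q = 16 the demand price is (370 - 16)/6 = 59 and the supply price is 8 + 16 = 24.
Deadweight loss = ½ · (59 - 24) · (46 - 16) = ½ · 35 · 30 = 525.

525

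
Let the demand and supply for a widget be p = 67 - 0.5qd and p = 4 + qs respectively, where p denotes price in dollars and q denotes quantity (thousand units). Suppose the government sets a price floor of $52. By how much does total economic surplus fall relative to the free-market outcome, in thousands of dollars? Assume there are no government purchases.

Rearranging demand gives qd = 134 - 2p; rearranging supply gives qs = p - 4. Setting quantity demanded equal to quantity supplied, 134 - 2p = p - 4, gives p* = 46 and q* = 42.
Because the floor (52) lies above the market-clearing price, it is binding.
At p = 52: qd = 134 - 2·52 = 30 and qs = 52 - 4 = 48.
Quantity traded falls to 30. At q = 30 the demand price is (134 - 30)/2 = 52 and the supply price is 4 + 30 = 34.
Deadweight loss = ½ · (52 - 34) · (42 - 30) = ½ · 18 · 12 = 108.

108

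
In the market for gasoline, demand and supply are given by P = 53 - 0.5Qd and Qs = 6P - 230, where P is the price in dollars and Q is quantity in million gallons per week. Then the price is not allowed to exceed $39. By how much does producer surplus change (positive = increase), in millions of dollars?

-39

Rearranging demand gives Qd = 106 - 2P. In a free market, 106 - 2P = 6P - 230 gives the equilibrium P* = 42, Q* = 22.
Because the ceiling (39) lies below the market-clearing price, it is binding.
At P = 39: Qd = 106 - 2·39 = 28 and Qs = 6·39 - 230 = 4.
Producer surplus without the control is ½ · (42 - 115/3) · 22 = 121/3.
With the ceiling, producers sell 4 units at 39, so PS = ½ · (39 - 115/3) · 4 = 4/3.
Change in producer surplus = 4/3 - 121/3 = -39.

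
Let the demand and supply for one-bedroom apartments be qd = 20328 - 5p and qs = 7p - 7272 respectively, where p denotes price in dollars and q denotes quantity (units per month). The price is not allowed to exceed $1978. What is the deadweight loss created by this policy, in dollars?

Equilibrium: 20328 - 5p = 7p - 7272, so 27600 = 12p and p* = 2300, q* = 8828.
The ceiling of 1978 is below the equilibrium price 2300, so it binds.
At p = 1978: qd = 20328 - 5·1978 = 10438 and qs = 7·1978 - 7272 = 6574.
Quantity traded falls to 6574. At q = 6574 the demand price is (20328 - 6574)/5 = 2750.8 and the supply price is (7272 + 6574)/7 = 1978.
Deadweight loss = ½ · (2750.8 - 1978) · (8828 - 6574) = ½ · 772.8 · 2254 = 870945.6.

870945.6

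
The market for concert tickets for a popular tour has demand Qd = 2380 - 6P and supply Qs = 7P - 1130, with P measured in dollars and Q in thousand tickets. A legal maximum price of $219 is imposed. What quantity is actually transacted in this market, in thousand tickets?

Without the control the market clears where 2380 - 6P = 7P - 1130, i.e. P* = 270 and Q* = 760.
Because the ceiling (219) lies below the market-clearing price, it is binding.
At P = 219: Qd = 2380 - 6·219 = 1066 and Qs = 7·219 - 1130 = 403.
The quantity actually transacted is the short side, supply: 403.

403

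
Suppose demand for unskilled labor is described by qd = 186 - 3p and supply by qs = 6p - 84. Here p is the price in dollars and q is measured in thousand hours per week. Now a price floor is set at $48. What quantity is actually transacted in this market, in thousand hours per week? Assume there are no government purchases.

Without the control the market clears where 186 - 3p = 6p - 84, i.e. p* = 30 and q* = 96.
The floor of 48 is above the equilibrium price 30, so it binds.
At p = 48: qd = 186 - 3·48 = 42 and qs = 6·48 - 84 = 204.
The quantity actually transacted is the short side, demand: 42.

42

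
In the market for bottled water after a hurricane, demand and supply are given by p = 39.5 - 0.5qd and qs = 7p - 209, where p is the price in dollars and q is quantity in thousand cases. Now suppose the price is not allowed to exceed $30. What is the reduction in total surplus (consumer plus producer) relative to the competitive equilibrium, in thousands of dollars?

Rearranging demand gives qd = 79 - 2p. In a free market, 79 - 2p = 7p - 209 gives the equilibrium p* = 32, q* = 15.
The ceiling of 30 is below the equilibrium price 32, so it binds.
At p = 30: qd = 79 - 2·30 = 19 and qs = 7·30 - 209 = 1.
Quantity traded falls to 1. At q = 1 the demand price is (79 - 1)/2 = 39 and the supply price is (209 + 1)/7 = 30.
Deadweight loss = ½ · (39 - 30) · (15 - 1) = ½ · 9 · 14 = 63.

63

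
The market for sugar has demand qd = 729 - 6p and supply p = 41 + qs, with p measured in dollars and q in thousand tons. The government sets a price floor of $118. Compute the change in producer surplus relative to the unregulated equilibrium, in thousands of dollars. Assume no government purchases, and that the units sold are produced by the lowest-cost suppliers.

-984

Rearranging supply gives qs = p - 41. Without the control the market clears where 729 - 6p = p - 41, i.e. p* = 110 and q* = 69.
Because the floor (118) lies above the market-clearing price, it is binding.
At p = 118: qd = 729 - 6·118 = 21 and qs = 118 - 41 = 77.
Producer surplus without the control is ½ · (110 - 41) · 69 = 2380.5.
With the floor, 21 units are sold at 118. The supply price at q = 21 is 62, so PS = ½ · [(118 - 41) + (118 - 62)] · 21 = 1396.5.
Change in producer surplus = 1396.5 - 2380.5 = -984.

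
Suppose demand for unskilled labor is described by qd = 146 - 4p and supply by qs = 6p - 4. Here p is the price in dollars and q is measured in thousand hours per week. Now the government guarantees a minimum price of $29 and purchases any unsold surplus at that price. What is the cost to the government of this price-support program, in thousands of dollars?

4060

Setting quantity demanded equal to quantity supplied, 146 - 4p = 6p - 4, gives p* = 15 and q* = 86.
The floor of 29 is above the equilibrium price 15, so it binds.
At p = 29: qd = 146 - 4·29 = 30 and qs = 6·29 - 4 = 170.
Surplus = qs - qd = 140.
Government expenditure = surplus × support price = 140 × 29 = 4060.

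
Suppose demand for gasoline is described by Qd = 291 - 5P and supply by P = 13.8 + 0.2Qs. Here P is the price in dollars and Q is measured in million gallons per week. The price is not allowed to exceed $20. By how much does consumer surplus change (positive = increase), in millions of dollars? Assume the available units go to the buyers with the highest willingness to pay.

Rearranging supply gives Qs = 5P - 69. Setting quantity demanded equal to quantity supplied, 291 - 5P = 5P - 69, gives P* = 36 and Q* = 111.
Since 20 < 36, the ceiling is binding.
At P = 20: Qd = 291 - 5·20 = 191 and Qs = 5·20 - 69 = 31.
Consumer surplus without the control is ½ · (58.2 - 36) · 111 = 1232.1.
With the ceiling, 31 units are sold at 20 (assume they go to the highest-value buyers). The demand price at Q = 31 is 52, so CS = ½ · [(58.2 - 20) + (52 - 20)] · 31 = 1088.1.
Change in consumer surplus = 1088.1 - 1232.1 = -144.

-144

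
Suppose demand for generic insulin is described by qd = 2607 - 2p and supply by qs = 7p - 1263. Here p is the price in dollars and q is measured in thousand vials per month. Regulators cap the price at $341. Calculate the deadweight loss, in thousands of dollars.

Setting quantity demanded equal to quantity supplied, 2607 - 2p = 7p - 1263, gives p* = 430 and q* = 1747.
The ceiling of 341 is below the equilibrium price 430, so it binds.
At p = 341: qd = 2607 - 2·341 = 1925 and qs = 7·341 - 1263 = 1124.
Quantity traded falls to 1124. At q = 1124 the demand price is (2607 - 1124)/2 = 741.5 and the supply price is (1263 + 1124)/7 = 341.
Deadweight loss = ½ · (741.5 - 341) · (1747 - 1124) = ½ · 400.5 · 623 = 124755.75.

124755.75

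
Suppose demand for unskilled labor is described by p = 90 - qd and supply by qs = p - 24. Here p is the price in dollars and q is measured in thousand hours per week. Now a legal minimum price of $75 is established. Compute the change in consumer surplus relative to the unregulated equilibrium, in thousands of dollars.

-432

Rearranging demand gives qd = 90 - p. In a free market, 90 - p = p - 24 gives the equilibrium p* = 57, q* = 33.
Since 75 > 57, the floor is binding.
At p = 75: qd = 90 - 75 = 15 and qs = 75 - 24 = 51.
Consumer surplus without the control is ½ · (90 - 57) · 33 = 544.5.
With the floor, consumers buy 15 units at 75, so CS = ½ · (90 - 75) · 15 = 112.5.
Change in consumer surplus = 112.5 - 544.5 = -432.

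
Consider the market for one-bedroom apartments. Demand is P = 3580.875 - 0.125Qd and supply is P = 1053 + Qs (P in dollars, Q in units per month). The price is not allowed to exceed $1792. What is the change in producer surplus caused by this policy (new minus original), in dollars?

-2251444

Rearranging demand gives Qd = 28647 - 8P; rearranging supply gives Qs = P - 1053. Equilibrium: 28647 - 8P = P - 1053, so 29700 = 9P and P* = 3300, Q* = 2247.
Because the ceiling (1792) lies below the market-clearing price, it is binding.
At P = 1792: Qd = 28647 - 8·1792 = 14311 and Qs = 1792 - 1053 = 739.
Producer surplus without the control is ½ · (3300 - 1053) · 2247 = 2524504.5.
With the ceiling, producers sell 739 units at 1792, so PS = ½ · (1792 - 1053) · 739 = 273060.5.
Change in producer surplus = 273060.5 - 2524504.5 = -2251444.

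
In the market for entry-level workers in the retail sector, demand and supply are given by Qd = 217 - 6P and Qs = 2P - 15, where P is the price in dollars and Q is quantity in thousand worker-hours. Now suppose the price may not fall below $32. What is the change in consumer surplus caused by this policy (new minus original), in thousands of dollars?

-102

Without the control the market clears where 217 - 6P = 2P - 15, i.e. P* = 29 and Q* = 43.
The floor of 32 is above the equilibrium price 29, so it binds.
At P = 32: Qd = 217 - 6·32 = 25 and Qs = 2·32 - 15 = 49.
Consumer surplus without the control is ½ · (217/6 - 29) · 43 = 1849/12.
With the floor, consumers buy 25 units at 32, so CS = ½ · (217/6 - 32) · 25 = 625/12.
Change in consumer surplus = 625/12 - 1849/12 = -102.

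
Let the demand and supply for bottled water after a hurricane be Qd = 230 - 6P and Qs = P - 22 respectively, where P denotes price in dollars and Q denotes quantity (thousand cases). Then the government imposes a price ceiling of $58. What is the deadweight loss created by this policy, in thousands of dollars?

In a free market, 230 - 6P = P - 22 gives the equilibrium P* = 36, Q* = 14.
Since 58 is above P* = 36, the ceiling does not bind and the free-market outcome prevails.
Since the control does not bind, no trades are prevented and deadweight loss is zero.

0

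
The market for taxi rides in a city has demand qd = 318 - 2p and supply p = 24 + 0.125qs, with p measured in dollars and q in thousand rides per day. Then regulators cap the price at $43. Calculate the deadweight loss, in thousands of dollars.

Rearranging supply gives qs = 8p - 192. Without the control the market clears where 318 - 2p = 8p - 192, i.e. p* = 51 and q* = 216.
The ceiling of 43 is below the equilibrium price 51, so it binds.
At p = 43: qd = 318 - 2·43 = 232 and qs = 8·43 - 192 = 152.
Quantity traded falls to 152. At q = 152 the demand price is (318 - 152)/2 = 83 and the supply price is (192 + 152)/8 = 43.
Deadweight loss = ½ · (83 - 43) · (216 - 152) = ½ · 40 · 64 = 1280.

1280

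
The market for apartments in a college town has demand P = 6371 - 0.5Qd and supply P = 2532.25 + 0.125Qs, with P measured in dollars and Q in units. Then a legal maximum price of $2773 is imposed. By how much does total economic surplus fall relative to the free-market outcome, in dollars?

Rearranging demand gives Qd = 12742 - 2P; rearranging supply gives Qs = 8P - 20258. Without the control the market clears where 12742 - 2P = 8P - 20258, i.e. P* = 3300 and Q* = 6142.
Because the ceiling (2773) lies below the market-clearing price, it is binding.
At P = 2773: Qd = 12742 - 2·2773 = 7196 and Qs = 8·2773 - 20258 = 1926.
Quantity traded falls to 1926. At Q = 1926 the demand price is (12742 - 1926)/2 = 5408 and the supply price is (20258 + 1926)/8 = 2773.
Deadweight loss = ½ · (5408 - 2773) · (6142 - 1926) = ½ · 2635 · 4216 = 5554580.

5554580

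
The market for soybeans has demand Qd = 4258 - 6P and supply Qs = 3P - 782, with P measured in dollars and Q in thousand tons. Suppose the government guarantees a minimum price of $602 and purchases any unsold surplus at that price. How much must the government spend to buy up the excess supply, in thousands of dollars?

Equilibrium: 4258 - 6P = 3P - 782, so 5040 = 9P and P* = 560, Q* = 898.
Since 602 > 560, the floor is binding.
At P = 602: Qd = 4258 - 6·602 = 646 and Qs = 3·602 - 782 = 1024.
Surplus = Qs - Qd = 378.
Government expenditure = surplus × support price = 378 × 602 = 227556.

227556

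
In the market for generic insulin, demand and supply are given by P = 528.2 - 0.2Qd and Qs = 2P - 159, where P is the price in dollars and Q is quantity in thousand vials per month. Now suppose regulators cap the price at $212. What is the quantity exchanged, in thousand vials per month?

265

Rearranging demand gives Qd = 2641 - 5P. Equilibrium: 2641 - 5P = 2P - 159, so 2800 = 7P and P* = 400, Q* = 641.
Because the ceiling (212) lies below the market-clearing price, it is binding.
At P = 212: Qd = 2641 - 5·212 = 1581 and Qs = 2·212 - 159 = 265.
The quantity actually transacted is the short side, supply: 265.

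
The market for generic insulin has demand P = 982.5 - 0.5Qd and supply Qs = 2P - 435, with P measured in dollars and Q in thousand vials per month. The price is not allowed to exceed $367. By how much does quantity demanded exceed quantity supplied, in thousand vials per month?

932

Rearranging demand gives Qd = 1965 - 2P. Setting quantity demanded equal to quantity supplied, 1965 - 2P = 2P - 435, gives P* = 600 and Q* = 765.
Since 367 < 600, the ceiling is binding.
At P = 367: Qd = 1965 - 2·367 = 1231 and Qs = 2·367 - 435 = 299.
Shortage = Qd - Qs = 1231 - 299 = 932.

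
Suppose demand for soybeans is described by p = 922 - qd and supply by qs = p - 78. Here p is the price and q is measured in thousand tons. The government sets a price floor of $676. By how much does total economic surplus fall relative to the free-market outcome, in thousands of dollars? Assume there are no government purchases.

Rearranging demand gives qd = 922 - p. Without the control the market clears where 922 - p = p - 78, i.e. p* = 500 and q* = 422.
Because the floor (676) lies above the market-clearing price, it is binding.
At p = 676: qd = 922 - 676 = 246 and qs = 676 - 78 = 598.
Quantity traded falls to 246. At q = 246 the demand price is 922 - 246 = 676 and the supply price is 78 + 246 = 324.
Deadweight loss = ½ · (676 - 324) · (422 - 246) = ½ · 352 · 176 = 30976.

30976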